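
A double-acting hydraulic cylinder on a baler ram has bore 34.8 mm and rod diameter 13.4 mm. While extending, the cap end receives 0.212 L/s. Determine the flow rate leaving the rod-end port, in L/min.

Cap-side area A_cap = π/4 × (34.8 mm)² = 951.1 mm^2
Rod-side annular area A_ann = π/4 × (34.8² − 13.4²) = 810.1 mm^2
Piston speed v = Q_in/A_cap; rod-end outflow Q_out = v × A_ann = Q_in × A_ann/A_cap.

Q_out ≈ 10.8 L/min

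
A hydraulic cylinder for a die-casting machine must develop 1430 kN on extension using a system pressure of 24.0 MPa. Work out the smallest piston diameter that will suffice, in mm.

Extension force acts on the full piston face: F = P × (π/4)D².
D = √(4F / (πP)) = √(4 × 1430 kN / (π × 24.0 MPa))

D ≈ 275 mm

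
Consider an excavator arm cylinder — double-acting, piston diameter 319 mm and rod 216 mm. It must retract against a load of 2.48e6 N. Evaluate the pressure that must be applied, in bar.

Rod-side annular area A_ann = π/4 × (319² − 216²) = 43280 mm^2
Retraction: pressure acts on the annular area.
P = F / A = 2.48e6 N / A

P ≈ 573 bar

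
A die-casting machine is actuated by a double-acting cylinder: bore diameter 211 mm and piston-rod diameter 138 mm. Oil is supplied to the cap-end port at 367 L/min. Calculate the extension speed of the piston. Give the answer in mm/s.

Cap-side area A_cap = π/4 × (211 mm)² = 34970 mm^2
v = Q / A

v ≈ 175 mm/s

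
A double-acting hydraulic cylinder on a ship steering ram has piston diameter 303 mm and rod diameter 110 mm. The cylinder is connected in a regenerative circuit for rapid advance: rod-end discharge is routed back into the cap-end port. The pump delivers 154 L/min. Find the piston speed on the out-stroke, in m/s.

v ≈ 0.270 m/s

In regeneration the rod-end outflow joins the pump flow into the cap end, so the net volume the pump must supply per unit advance equals the rod cross-section area.
Rod cross-section A_rod = π/4 × (110 mm)² = 9503 mm^2
v = Q_pump / A_rod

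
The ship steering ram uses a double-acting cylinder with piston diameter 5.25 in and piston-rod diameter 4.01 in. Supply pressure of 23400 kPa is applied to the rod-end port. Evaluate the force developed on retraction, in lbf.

F ≈ 30600 lbf

Rod-side annular area A_ann = π/4 × (5.25² − 4.01²) = 9.018 in^2
On retraction the pressure acts on the annular area (bore minus rod).
F = P × A_ann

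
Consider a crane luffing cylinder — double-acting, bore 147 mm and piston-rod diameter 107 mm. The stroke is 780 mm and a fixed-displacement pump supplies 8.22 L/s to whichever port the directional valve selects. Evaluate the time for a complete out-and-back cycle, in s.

t ≈ 2.37 s

Cap-side area A_cap = π/4 × (147 mm)² = 16970 mm^2
Rod-side annular area A_ann = π/4 × (147² − 107²) = 7980 mm^2
t_ext = A_cap·L/Q = 1.610 s
t_ret = A_ann·L/Q = 0.7572 s
t_cycle = t_ext + t_ret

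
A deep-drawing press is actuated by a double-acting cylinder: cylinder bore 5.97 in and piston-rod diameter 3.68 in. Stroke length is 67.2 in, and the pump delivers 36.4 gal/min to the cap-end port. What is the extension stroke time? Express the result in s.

t ≈ 13.4 s

Cap-side area A_cap = π/4 × (5.97 in)² = 27.99 in^2
Swept volume V = A × L; t = V / Q = A·L / Q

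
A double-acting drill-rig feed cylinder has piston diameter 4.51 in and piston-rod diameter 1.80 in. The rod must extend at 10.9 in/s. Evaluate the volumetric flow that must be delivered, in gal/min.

Cap-side area A_cap = π/4 × (4.51 in)² = 15.98 in^2
Q = A × v

Q ≈ 45.2 gal/min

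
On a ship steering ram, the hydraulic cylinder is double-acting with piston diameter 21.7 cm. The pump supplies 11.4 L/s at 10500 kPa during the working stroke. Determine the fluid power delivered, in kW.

Hydraulic power = P × Q

W ≈ 120 kW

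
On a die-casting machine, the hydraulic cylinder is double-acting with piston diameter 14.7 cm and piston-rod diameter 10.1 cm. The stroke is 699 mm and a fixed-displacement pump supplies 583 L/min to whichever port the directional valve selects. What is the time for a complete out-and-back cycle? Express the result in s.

t ≈ 1.87 s

Cap-side area A_cap = π/4 × (14.7 cm)² = 169.7 cm^2
Rod-side annular area A_ann = π/4 × (14.7² − 10.1²) = 89.60 cm^2
t_ext = A_cap·L/Q = 1.221 s
t_ret = A_ann·L/Q = 0.6446 s
t_cycle = t_ext + t_ret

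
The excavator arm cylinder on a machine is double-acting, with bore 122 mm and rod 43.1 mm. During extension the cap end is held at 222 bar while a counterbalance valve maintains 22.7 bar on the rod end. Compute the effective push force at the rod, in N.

Cap-side area A_cap = π/4 × (122 mm)² = 11690 mm^2
Rod-side annular area A_ann = π/4 × (122² − 43.1²) = 10230 mm^2
Net thrust = P_cap·A_cap − P_rod·A_ann = 2.595e5 N − 23220 N

F ≈ 2.36e5 N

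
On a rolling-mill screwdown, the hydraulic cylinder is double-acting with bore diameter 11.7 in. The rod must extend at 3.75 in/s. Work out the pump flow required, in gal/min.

Cap-side area A_cap = π/4 × (11.7 in)² = 107.5 in^2
Q = A × v

Q ≈ 105 gal/min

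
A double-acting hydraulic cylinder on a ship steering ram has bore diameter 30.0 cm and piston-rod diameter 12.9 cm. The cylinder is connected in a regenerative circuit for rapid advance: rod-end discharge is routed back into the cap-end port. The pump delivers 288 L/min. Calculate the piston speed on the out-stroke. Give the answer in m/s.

v ≈ 0.367 m/s

In regeneration the rod-end outflow joins the pump flow into the cap end, so the net volume the pump must supply per unit advance equals the rod cross-section area.
Rod cross-section A_rod = π/4 × (12.9 cm)² = 130.7 cm^2
v = Q_pump / A_rod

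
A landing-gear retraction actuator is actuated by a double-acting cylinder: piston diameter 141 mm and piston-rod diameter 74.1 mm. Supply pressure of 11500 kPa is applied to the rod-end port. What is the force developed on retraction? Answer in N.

Rod-side annular area A_ann = π/4 × (141² − 74.1²) = 11300 mm^2
On retraction the pressure acts on the annular area (bore minus rod).
F = P × A_ann

F ≈ 1.30e5 N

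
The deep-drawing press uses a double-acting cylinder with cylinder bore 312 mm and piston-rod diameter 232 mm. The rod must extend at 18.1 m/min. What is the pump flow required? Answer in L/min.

Cap-side area A_cap = π/4 × (312 mm)² = 76450 mm^2
Q = A × v

Q ≈ 1380 L/min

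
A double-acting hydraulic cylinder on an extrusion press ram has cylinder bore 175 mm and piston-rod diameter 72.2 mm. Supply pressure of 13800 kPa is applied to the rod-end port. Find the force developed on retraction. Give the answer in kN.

Rod-side annular area A_ann = π/4 × (175² − 72.2²) = 19960 mm^2
On retraction the pressure acts on the annular area (bore minus rod).
F = P × A_ann

F ≈ 275 kN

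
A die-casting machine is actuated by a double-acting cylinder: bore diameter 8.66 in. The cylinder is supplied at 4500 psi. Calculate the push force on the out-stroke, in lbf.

Cap-side area A_cap = π/4 × (8.66 in)² = 58.90 in^2
F = P × A_cap = 4500 psi × A_cap

F ≈ 2.65e5 lbf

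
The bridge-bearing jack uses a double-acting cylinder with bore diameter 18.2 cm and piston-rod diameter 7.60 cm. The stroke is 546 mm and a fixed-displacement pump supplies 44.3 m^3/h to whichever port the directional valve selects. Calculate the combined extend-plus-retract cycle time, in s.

Cap-side area A_cap = π/4 × (18.2 cm)² = 260.2 cm^2
Rod-side annular area A_ann = π/4 × (18.2² − 7.60²) = 214.8 cm^2
t_ext = A_cap·L/Q = 1.154 s
t_ret = A_ann·L/Q = 0.9530 s
t_cycle = t_ext + t_ret

t ≈ 2.11 s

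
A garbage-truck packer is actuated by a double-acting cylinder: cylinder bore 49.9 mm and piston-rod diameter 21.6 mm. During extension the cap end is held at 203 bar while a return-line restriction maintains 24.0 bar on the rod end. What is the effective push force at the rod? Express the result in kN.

F ≈ 35.9 kN

Cap-side area A_cap = π/4 × (49.9 mm)² = 1956 mm^2
Rod-side annular area A_ann = π/4 × (49.9² − 21.6²) = 1589 mm^2
Net thrust = P_cap·A_cap − P_rod·A_ann = 39.70 kN − 3.814 kN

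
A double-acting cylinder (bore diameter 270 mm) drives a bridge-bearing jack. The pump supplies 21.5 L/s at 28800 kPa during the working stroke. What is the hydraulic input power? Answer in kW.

Hydraulic power = P × Q

W ≈ 619 kW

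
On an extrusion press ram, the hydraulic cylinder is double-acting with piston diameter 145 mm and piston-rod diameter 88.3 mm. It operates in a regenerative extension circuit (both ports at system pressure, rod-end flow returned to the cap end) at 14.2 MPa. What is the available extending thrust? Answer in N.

With equal pressure on both faces, forces on the annular region cancel; the net push is pressure × rod cross-section.
Rod cross-section A_rod = π/4 × (88.3 mm)² = 6124 mm^2
F = P × A_rod

F ≈ 87000 N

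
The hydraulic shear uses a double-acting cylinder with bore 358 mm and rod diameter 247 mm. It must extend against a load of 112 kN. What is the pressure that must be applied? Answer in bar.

P ≈ 11.1 bar

Cap-side area A_cap = π/4 × (358 mm)² = 1.007e5 mm^2
P = F / A = 112 kN / A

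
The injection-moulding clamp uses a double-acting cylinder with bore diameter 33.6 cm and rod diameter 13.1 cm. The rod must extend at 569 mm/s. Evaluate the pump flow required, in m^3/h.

Q ≈ 182 m^3/h

Cap-side area A_cap = π/4 × (33.6 cm)² = 886.7 cm^2
Q = A × v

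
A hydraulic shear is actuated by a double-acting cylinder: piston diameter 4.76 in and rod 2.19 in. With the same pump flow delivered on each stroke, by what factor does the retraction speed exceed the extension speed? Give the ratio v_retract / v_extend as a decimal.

v_ret/v_ext ≈ 1.27

Cap-side area A_cap = π/4 × (4.76 in)² = 17.80 in^2
Rod-side annular area A_ann = π/4 × (4.76² − 2.19²) = 14.03 in^2
For equal Q, v ∝ 1/A, so v_ret/v_ext = A_cap/A_ann.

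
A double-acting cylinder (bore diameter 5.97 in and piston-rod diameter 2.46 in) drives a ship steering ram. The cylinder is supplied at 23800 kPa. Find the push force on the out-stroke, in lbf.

F ≈ 96600 lbf

Cap-side area A_cap = π/4 × (5.97 in)² = 27.99 in^2
F = P × A_cap = 23800 kPa × A_cap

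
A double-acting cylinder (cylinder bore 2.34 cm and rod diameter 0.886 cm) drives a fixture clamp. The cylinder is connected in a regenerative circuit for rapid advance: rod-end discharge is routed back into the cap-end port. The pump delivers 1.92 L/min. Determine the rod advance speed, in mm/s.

v ≈ 519 mm/s

In regeneration the rod-end outflow joins the pump flow into the cap end, so the net volume the pump must supply per unit advance equals the rod cross-section area.
Rod cross-section A_rod = π/4 × (0.886 cm)² = 0.6165 cm^2
v = Q_pump / A_rod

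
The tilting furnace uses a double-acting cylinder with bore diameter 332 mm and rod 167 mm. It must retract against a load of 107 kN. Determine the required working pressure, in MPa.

P ≈ 1.65 MPa

Rod-side annular area A_ann = π/4 × (332² − 167²) = 64670 mm^2
Retraction: pressure acts on the annular area.
P = F / A = 107 kN / A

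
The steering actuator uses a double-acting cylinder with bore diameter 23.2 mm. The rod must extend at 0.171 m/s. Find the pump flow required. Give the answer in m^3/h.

Cap-side area A_cap = π/4 × (23.2 mm)² = 422.7 mm^2
Q = A × v

Q ≈ 0.260 m^3/h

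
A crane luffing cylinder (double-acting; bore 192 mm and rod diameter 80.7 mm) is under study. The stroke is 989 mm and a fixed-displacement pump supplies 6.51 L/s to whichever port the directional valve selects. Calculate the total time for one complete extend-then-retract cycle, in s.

t ≈ 8.02 s

Cap-side area A_cap = π/4 × (192 mm)² = 28950 mm^2
Rod-side annular area A_ann = π/4 × (192² − 80.7²) = 23840 mm^2
t_ext = A_cap·L/Q = 4.399 s
t_ret = A_ann·L/Q = 3.621 s
t_cycle = t_ext + t_ret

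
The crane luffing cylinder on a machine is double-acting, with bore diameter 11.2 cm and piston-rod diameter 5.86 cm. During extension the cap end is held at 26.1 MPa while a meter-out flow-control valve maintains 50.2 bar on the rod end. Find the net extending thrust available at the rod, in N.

F ≈ 2.21e5 N

Cap-side area A_cap = π/4 × (11.2 cm)² = 98.52 cm^2
Rod-side annular area A_ann = π/4 × (11.2² − 5.86²) = 71.55 cm^2
Net thrust = P_cap·A_cap − P_rod·A_ann = 2.571e5 N − 35920 N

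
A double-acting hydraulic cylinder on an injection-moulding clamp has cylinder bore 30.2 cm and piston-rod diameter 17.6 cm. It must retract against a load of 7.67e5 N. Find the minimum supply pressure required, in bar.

P ≈ 162 bar

Rod-side annular area A_ann = π/4 × (30.2² − 17.6²) = 473.0 cm^2
Retraction: pressure acts on the annular area.
P = F / A = 7.67e5 N / A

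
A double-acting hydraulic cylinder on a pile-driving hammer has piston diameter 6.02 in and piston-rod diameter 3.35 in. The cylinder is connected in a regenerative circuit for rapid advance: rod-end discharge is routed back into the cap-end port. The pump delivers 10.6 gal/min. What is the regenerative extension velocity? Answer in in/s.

v ≈ 4.63 in/s

In regeneration the rod-end outflow joins the pump flow into the cap end, so the net volume the pump must supply per unit advance equals the rod cross-section area.
Rod cross-section A_rod = π/4 × (3.35 in)² = 8.814 in^2
v = Q_pump / A_rod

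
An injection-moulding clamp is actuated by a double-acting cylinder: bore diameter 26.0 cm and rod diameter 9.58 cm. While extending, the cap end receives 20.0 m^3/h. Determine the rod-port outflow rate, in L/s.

Q_out ≈ 4.80 L/s

Cap-side area A_cap = π/4 × (26.0 cm)² = 530.9 cm^2
Rod-side annular area A_ann = π/4 × (26.0² − 9.58²) = 458.8 cm^2
Piston speed v = Q_in/A_cap; rod-end outflow Q_out = v × A_ann = Q_in × A_ann/A_cap.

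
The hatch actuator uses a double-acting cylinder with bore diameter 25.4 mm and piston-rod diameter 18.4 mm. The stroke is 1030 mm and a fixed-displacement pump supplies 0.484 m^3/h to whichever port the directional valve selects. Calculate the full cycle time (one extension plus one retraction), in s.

t ≈ 5.73 s

Cap-side area A_cap = π/4 × (25.4 mm)² = 506.7 mm^2
Rod-side annular area A_ann = π/4 × (25.4² − 18.4²) = 240.8 mm^2
t_ext = A_cap·L/Q = 3.882 s
t_ret = A_ann·L/Q = 1.845 s
t_cycle = t_ext + t_ret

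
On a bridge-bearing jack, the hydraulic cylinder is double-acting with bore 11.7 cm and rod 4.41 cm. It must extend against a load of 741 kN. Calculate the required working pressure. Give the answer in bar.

P ≈ 689 bar

Cap-side area A_cap = π/4 × (11.7 cm)² = 107.5 cm^2
P = F / A = 741 kN / A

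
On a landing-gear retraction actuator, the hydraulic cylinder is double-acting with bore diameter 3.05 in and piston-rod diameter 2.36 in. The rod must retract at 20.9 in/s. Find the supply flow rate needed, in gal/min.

Q ≈ 15.9 gal/min

Rod-side annular area A_ann = π/4 × (3.05² − 2.36²) = 2.932 in^2
Q = A × v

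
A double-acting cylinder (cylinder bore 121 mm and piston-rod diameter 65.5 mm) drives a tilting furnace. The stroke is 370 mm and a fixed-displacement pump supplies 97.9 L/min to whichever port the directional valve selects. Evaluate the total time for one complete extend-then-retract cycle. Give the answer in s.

Cap-side area A_cap = π/4 × (121 mm)² = 11500 mm^2
Rod-side annular area A_ann = π/4 × (121² − 65.5²) = 8129 mm^2
t_ext = A_cap·L/Q = 2.608 s
t_ret = A_ann·L/Q = 1.843 s
t_cycle = t_ext + t_ret

t ≈ 4.45 s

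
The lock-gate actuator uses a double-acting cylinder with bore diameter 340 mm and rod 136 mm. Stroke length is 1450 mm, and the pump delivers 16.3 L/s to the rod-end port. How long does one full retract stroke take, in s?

t ≈ 6.78 s

Rod-side annular area A_ann = π/4 × (340² − 136²) = 76270 mm^2
Swept volume V = A × L; t = V / Q = A·L / Q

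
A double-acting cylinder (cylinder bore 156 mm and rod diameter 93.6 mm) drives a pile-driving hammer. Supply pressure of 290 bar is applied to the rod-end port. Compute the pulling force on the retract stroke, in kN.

F ≈ 355 kN

Rod-side annular area A_ann = π/4 × (156² − 93.6²) = 12230 mm^2
On retraction the pressure acts on the annular area (bore minus rod).
F = P × A_ann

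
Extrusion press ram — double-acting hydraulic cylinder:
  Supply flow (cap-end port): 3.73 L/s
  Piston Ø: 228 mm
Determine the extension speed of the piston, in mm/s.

Cap-side area A_cap = π/4 × (228 mm)² = 40830 mm^2
v = Q / A

v ≈ 91.4 mm/s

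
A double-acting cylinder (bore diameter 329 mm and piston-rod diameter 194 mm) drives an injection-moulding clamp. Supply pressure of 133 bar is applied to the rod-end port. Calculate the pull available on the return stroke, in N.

F ≈ 7.38e5 N

Rod-side annular area A_ann = π/4 × (329² − 194²) = 55450 mm^2
On retraction the pressure acts on the annular area (bore minus rod).
F = P × A_ann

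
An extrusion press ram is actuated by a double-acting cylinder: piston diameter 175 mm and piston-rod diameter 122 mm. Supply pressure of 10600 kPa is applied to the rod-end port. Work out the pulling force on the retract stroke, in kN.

Rod-side annular area A_ann = π/4 × (175² − 122²) = 12360 mm^2
On retraction the pressure acts on the annular area (bore minus rod).
F = P × A_ann

F ≈ 131 kN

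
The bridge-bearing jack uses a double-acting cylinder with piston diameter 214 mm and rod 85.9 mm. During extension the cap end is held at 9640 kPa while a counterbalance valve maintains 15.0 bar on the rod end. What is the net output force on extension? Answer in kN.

F ≈ 301 kN

Cap-side area A_cap = π/4 × (214 mm)² = 35970 mm^2
Rod-side annular area A_ann = π/4 × (214² − 85.9²) = 30170 mm^2
Net thrust = P_cap·A_cap − P_rod·A_ann = 346.7 kN − 45.26 kN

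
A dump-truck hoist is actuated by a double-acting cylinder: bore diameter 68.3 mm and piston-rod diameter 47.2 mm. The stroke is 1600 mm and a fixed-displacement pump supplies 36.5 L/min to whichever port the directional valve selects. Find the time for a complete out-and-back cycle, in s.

Cap-side area A_cap = π/4 × (68.3 mm)² = 3664 mm^2
Rod-side annular area A_ann = π/4 × (68.3² − 47.2²) = 1914 mm^2
t_ext = A_cap·L/Q = 9.636 s
t_ret = A_ann·L/Q = 5.034 s
t_cycle = t_ext + t_ret

t ≈ 14.7 s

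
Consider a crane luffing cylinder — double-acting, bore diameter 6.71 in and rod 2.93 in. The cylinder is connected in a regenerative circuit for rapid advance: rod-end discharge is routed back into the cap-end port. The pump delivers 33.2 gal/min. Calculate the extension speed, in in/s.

In regeneration the rod-end outflow joins the pump flow into the cap end, so the net volume the pump must supply per unit advance equals the rod cross-section area.
Rod cross-section A_rod = π/4 × (2.93 in)² = 6.743 in^2
v = Q_pump / A_rod

v ≈ 19.0 in/s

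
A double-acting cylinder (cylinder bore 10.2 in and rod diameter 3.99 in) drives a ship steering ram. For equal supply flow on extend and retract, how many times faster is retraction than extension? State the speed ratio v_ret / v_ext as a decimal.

Cap-side area A_cap = π/4 × (10.2 in)² = 81.71 in^2
Rod-side annular area A_ann = π/4 × (10.2² − 3.99²) = 69.21 in^2
For equal Q, v ∝ 1/A, so v_ret/v_ext = A_cap/A_ann.

v_ret/v_ext ≈ 1.18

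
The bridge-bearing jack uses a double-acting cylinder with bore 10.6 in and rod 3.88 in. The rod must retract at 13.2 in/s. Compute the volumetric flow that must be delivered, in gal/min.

Rod-side annular area A_ann = π/4 × (10.6² − 3.88²) = 76.42 in^2
Q = A × v

Q ≈ 262 gal/min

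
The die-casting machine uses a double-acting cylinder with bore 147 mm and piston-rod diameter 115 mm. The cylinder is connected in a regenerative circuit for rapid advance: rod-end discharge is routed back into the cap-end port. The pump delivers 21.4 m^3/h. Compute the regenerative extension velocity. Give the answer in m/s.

In regeneration the rod-end outflow joins the pump flow into the cap end, so the net volume the pump must supply per unit advance equals the rod cross-section area.
Rod cross-section A_rod = π/4 × (115 mm)² = 10390 mm^2
v = Q_pump / A_rod

v ≈ 0.572 m/s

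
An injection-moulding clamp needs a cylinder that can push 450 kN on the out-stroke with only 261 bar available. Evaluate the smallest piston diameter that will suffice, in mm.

D ≈ 148 mm

Extension force acts on the full piston face: F = P × (π/4)D².
D = √(4F / (πP)) = √(4 × 450 kN / (π × 261 bar))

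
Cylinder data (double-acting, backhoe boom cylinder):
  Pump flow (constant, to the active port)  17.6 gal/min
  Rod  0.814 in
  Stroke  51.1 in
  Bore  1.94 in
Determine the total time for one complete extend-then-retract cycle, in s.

t ≈ 4.07 s

Cap-side area A_cap = π/4 × (1.94 in)² = 2.956 in^2
Rod-side annular area A_ann = π/4 × (1.94² − 0.814²) = 2.436 in^2
t_ext = A_cap·L/Q = 2.229 s
t_ret = A_ann·L/Q = 1.837 s
t_cycle = t_ext + t_ret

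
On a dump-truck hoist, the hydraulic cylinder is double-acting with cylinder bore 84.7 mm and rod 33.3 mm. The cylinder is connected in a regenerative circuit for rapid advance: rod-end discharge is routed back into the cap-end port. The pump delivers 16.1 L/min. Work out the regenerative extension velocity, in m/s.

v ≈ 0.308 m/s

In regeneration the rod-end outflow joins the pump flow into the cap end, so the net volume the pump must supply per unit advance equals the rod cross-section area.
Rod cross-section A_rod = π/4 × (33.3 mm)² = 870.9 mm^2
v = Q_pump / A_rod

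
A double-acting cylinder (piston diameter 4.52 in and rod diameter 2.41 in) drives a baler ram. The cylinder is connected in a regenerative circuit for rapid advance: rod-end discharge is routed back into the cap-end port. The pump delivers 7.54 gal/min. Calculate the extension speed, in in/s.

In regeneration the rod-end outflow joins the pump flow into the cap end, so the net volume the pump must supply per unit advance equals the rod cross-section area.
Rod cross-section A_rod = π/4 × (2.41 in)² = 4.562 in^2
v = Q_pump / A_rod

v ≈ 6.36 in/s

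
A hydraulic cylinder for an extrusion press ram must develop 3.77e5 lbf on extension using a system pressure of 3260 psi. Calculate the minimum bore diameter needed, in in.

D ≈ 12.1 in

Extension force acts on the full piston face: F = P × (π/4)D².
D = √(4F / (πP)) = √(4 × 3.77e5 lbf / (π × 3260 psi))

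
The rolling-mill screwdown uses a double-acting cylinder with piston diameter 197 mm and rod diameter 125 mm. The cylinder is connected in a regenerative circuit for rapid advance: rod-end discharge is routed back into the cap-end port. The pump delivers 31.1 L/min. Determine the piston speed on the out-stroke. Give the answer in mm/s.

v ≈ 42.2 mm/s

In regeneration the rod-end outflow joins the pump flow into the cap end, so the net volume the pump must supply per unit advance equals the rod cross-section area.
Rod cross-section A_rod = π/4 × (125 mm)² = 12270 mm^2
v = Q_pump / A_rod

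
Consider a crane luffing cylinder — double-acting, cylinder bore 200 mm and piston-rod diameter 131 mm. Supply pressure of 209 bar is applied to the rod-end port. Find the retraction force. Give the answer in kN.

F ≈ 375 kN

Rod-side annular area A_ann = π/4 × (200² − 131²) = 17940 mm^2
On retraction the pressure acts on the annular area (bore minus rod).
F = P × A_ann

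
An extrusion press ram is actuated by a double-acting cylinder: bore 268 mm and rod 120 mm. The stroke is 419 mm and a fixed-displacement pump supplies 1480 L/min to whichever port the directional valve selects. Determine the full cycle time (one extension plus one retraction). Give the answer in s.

t ≈ 1.72 s

Cap-side area A_cap = π/4 × (268 mm)² = 56410 mm^2
Rod-side annular area A_ann = π/4 × (268² − 120²) = 45100 mm^2
t_ext = A_cap·L/Q = 0.9582 s
t_ret = A_ann·L/Q = 0.7661 s
t_cycle = t_ext + t_ret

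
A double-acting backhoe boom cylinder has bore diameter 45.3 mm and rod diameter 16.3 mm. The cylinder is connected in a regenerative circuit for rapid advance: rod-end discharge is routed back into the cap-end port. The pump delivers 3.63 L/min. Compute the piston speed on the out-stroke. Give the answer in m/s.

v ≈ 0.290 m/s

In regeneration the rod-end outflow joins the pump flow into the cap end, so the net volume the pump must supply per unit advance equals the rod cross-section area.
Rod cross-section A_rod = π/4 × (16.3 mm)² = 208.7 mm^2
v = Q_pump / A_rod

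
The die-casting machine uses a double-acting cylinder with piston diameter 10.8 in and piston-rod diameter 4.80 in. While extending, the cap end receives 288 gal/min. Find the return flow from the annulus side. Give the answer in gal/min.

Q_out ≈ 231 gal/min

Cap-side area A_cap = π/4 × (10.8 in)² = 91.61 in^2
Rod-side annular area A_ann = π/4 × (10.8² − 4.80²) = 73.51 in^2
Piston speed v = Q_in/A_cap; rod-end outflow Q_out = v × A_ann = Q_in × A_ann/A_cap.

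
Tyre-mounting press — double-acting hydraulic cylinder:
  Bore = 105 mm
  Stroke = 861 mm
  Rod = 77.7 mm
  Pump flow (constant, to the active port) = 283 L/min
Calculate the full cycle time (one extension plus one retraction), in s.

Cap-side area A_cap = π/4 × (105 mm)² = 8659 mm^2
Rod-side annular area A_ann = π/4 × (105² − 77.7²) = 3917 mm^2
t_ext = A_cap·L/Q = 1.581 s
t_ret = A_ann·L/Q = 0.7151 s
t_cycle = t_ext + t_ret

t ≈ 2.30 s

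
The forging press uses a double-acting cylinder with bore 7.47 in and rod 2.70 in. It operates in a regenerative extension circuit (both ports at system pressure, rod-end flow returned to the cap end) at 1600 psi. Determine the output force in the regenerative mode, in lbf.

F ≈ 9160 lbf

With equal pressure on both faces, forces on the annular region cancel; the net push is pressure × rod cross-section.
Rod cross-section A_rod = π/4 × (2.70 in)² = 5.726 in^2
F = P × A_rod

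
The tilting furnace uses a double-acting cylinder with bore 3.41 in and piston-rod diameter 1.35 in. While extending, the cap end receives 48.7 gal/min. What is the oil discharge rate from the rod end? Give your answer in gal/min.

Cap-side area A_cap = π/4 × (3.41 in)² = 9.133 in^2
Rod-side annular area A_ann = π/4 × (3.41² − 1.35²) = 7.701 in^2
Piston speed v = Q_in/A_cap; rod-end outflow Q_out = v × A_ann = Q_in × A_ann/A_cap.

Q_out ≈ 41.1 gal/min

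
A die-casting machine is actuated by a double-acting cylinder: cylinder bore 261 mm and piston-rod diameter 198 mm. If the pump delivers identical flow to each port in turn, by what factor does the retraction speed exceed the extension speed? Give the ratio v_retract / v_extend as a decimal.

Cap-side area A_cap = π/4 × (261 mm)² = 53500 mm^2
Rod-side annular area A_ann = π/4 × (261² − 198²) = 22710 mm^2
For equal Q, v ∝ 1/A, so v_ret/v_ext = A_cap/A_ann.

v_ret/v_ext ≈ 2.36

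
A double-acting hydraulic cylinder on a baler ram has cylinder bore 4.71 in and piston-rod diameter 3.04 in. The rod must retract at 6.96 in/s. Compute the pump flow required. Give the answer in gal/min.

Q ≈ 18.4 gal/min

Rod-side annular area A_ann = π/4 × (4.71² − 3.04²) = 10.17 in^2
Q = A × v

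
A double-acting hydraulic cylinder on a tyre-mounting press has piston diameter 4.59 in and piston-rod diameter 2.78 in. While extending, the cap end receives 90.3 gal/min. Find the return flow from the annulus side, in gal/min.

Cap-side area A_cap = π/4 × (4.59 in)² = 16.55 in^2
Rod-side annular area A_ann = π/4 × (4.59² − 2.78²) = 10.48 in^2
Piston speed v = Q_in/A_cap; rod-end outflow Q_out = v × A_ann = Q_in × A_ann/A_cap.

Q_out ≈ 57.2 gal/min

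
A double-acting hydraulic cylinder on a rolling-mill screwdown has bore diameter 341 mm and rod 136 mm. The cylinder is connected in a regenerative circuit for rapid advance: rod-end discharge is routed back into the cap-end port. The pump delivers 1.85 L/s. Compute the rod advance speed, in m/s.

In regeneration the rod-end outflow joins the pump flow into the cap end, so the net volume the pump must supply per unit advance equals the rod cross-section area.
Rod cross-section A_rod = π/4 × (136 mm)² = 14530 mm^2
v = Q_pump / A_rod

v ≈ 0.127 m/s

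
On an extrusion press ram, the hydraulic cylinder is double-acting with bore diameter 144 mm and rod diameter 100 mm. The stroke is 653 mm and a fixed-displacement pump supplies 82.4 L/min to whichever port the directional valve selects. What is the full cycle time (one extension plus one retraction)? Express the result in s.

t ≈ 11.8 s

Cap-side area A_cap = π/4 × (144 mm)² = 16290 mm^2
Rod-side annular area A_ann = π/4 × (144² − 100²) = 8432 mm^2
t_ext = A_cap·L/Q = 7.744 s
t_ret = A_ann·L/Q = 4.009 s
t_cycle = t_ext + t_ret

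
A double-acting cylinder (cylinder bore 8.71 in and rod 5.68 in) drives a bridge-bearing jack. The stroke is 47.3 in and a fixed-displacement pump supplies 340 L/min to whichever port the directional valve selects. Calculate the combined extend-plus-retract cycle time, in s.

t ≈ 12.8 s

Cap-side area A_cap = π/4 × (8.71 in)² = 59.58 in^2
Rod-side annular area A_ann = π/4 × (8.71² − 5.68²) = 34.24 in^2
t_ext = A_cap·L/Q = 8.150 s
t_ret = A_ann·L/Q = 4.684 s
t_cycle = t_ext + t_ret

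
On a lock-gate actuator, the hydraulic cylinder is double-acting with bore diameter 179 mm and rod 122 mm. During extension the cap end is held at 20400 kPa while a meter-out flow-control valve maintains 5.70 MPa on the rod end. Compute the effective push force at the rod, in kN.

F ≈ 437 kN

Cap-side area A_cap = π/4 × (179 mm)² = 25160 mm^2
Rod-side annular area A_ann = π/4 × (179² − 122²) = 13480 mm^2
Net thrust = P_cap·A_cap − P_rod·A_ann = 513.4 kN − 76.81 kN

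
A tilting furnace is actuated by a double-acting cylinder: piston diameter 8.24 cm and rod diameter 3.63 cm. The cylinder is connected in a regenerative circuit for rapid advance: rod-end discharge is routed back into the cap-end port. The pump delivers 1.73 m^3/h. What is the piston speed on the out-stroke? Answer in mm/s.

v ≈ 464 mm/s

In regeneration the rod-end outflow joins the pump flow into the cap end, so the net volume the pump must supply per unit advance equals the rod cross-section area.
Rod cross-section A_rod = π/4 × (3.63 cm)² = 10.35 cm^2
v = Q_pump / A_rod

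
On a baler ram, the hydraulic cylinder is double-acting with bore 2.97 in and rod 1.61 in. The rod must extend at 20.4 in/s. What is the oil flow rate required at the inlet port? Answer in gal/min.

Cap-side area A_cap = π/4 × (2.97 in)² = 6.928 in^2
Q = A × v

Q ≈ 36.7 gal/min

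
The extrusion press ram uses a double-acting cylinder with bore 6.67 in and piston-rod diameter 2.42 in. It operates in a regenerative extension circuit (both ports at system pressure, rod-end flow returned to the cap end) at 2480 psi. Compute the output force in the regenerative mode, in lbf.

F ≈ 11400 lbf

With equal pressure on both faces, forces on the annular region cancel; the net push is pressure × rod cross-section.
Rod cross-section A_rod = π/4 × (2.42 in)² = 4.600 in^2
F = P × A_rod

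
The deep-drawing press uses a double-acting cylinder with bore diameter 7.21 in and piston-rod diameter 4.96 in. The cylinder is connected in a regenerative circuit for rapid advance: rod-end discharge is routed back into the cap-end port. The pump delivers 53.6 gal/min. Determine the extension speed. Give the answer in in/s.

v ≈ 10.7 in/s

In regeneration the rod-end outflow joins the pump flow into the cap end, so the net volume the pump must supply per unit advance equals the rod cross-section area.
Rod cross-section A_rod = π/4 × (4.96 in)² = 19.32 in^2
v = Q_pump / A_rod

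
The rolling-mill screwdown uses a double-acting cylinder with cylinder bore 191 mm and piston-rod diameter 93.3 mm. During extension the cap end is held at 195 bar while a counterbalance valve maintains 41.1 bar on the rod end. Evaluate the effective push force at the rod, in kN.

F ≈ 469 kN

Cap-side area A_cap = π/4 × (191 mm)² = 28650 mm^2
Rod-side annular area A_ann = π/4 × (191² − 93.3²) = 21820 mm^2
Net thrust = P_cap·A_cap − P_rod·A_ann = 558.7 kN − 89.66 kN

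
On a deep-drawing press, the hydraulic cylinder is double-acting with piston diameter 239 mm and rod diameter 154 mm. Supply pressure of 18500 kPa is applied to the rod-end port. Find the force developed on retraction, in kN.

F ≈ 485 kN

Rod-side annular area A_ann = π/4 × (239² − 154²) = 26240 mm^2
On retraction the pressure acts on the annular area (bore minus rod).
F = P × A_ann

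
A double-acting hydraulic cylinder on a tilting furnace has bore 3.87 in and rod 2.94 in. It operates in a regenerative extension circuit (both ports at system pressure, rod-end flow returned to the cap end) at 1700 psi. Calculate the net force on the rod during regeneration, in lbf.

F ≈ 11500 lbf

With equal pressure on both faces, forces on the annular region cancel; the net push is pressure × rod cross-section.
Rod cross-section A_rod = π/4 × (2.94 in)² = 6.789 in^2
F = P × A_rod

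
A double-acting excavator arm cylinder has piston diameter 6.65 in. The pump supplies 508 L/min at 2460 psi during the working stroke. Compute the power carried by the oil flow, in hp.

W ≈ 193 hp

Hydraulic power = P × Q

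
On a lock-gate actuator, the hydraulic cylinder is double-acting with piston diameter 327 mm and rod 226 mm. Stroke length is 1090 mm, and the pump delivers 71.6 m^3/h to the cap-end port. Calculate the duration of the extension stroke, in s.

t ≈ 4.60 s

Cap-side area A_cap = π/4 × (327 mm)² = 83980 mm^2
Swept volume V = A × L; t = V / Q = A·L / Q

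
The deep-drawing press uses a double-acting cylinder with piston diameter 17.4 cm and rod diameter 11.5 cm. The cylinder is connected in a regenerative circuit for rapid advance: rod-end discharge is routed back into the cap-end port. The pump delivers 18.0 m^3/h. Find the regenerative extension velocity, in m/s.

In regeneration the rod-end outflow joins the pump flow into the cap end, so the net volume the pump must supply per unit advance equals the rod cross-section area.
Rod cross-section A_rod = π/4 × (11.5 cm)² = 103.9 cm^2
v = Q_pump / A_rod

v ≈ 0.481 m/s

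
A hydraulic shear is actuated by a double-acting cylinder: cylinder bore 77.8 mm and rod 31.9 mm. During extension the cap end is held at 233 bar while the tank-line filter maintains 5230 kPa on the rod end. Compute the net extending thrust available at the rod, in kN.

Cap-side area A_cap = π/4 × (77.8 mm)² = 4754 mm^2
Rod-side annular area A_ann = π/4 × (77.8² − 31.9²) = 3955 mm^2
Net thrust = P_cap·A_cap − P_rod·A_ann = 110.8 kN − 20.68 kN

F ≈ 90.1 kN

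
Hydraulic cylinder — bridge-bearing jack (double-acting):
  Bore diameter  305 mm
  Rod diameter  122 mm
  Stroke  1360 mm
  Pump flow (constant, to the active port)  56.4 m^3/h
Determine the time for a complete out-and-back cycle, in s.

t ≈ 11.7 s

Cap-side area A_cap = π/4 × (305 mm)² = 73060 mm^2
Rod-side annular area A_ann = π/4 × (305² − 122²) = 61370 mm^2
t_ext = A_cap·L/Q = 6.342 s
t_ret = A_ann·L/Q = 5.328 s
t_cycle = t_ext + t_ret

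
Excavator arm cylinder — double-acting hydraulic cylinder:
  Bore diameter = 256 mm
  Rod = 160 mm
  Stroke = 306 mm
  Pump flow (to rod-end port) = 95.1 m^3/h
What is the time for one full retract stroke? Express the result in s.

Rod-side annular area A_ann = π/4 × (256² − 160²) = 31370 mm^2
Swept volume V = A × L; t = V / Q = A·L / Q

t ≈ 0.363 s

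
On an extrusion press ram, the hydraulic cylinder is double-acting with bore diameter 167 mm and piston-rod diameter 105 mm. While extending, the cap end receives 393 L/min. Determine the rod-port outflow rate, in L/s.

Cap-side area A_cap = π/4 × (167 mm)² = 21900 mm^2
Rod-side annular area A_ann = π/4 × (167² − 105²) = 13240 mm^2
Piston speed v = Q_in/A_cap; rod-end outflow Q_out = v × A_ann = Q_in × A_ann/A_cap.

Q_out ≈ 3.96 L/s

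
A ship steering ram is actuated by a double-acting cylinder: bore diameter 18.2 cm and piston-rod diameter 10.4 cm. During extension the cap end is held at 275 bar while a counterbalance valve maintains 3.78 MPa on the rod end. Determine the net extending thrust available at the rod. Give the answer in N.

F ≈ 6.49e5 N

Cap-side area A_cap = π/4 × (18.2 cm)² = 260.2 cm^2
Rod-side annular area A_ann = π/4 × (18.2² − 10.4²) = 175.2 cm^2
Net thrust = P_cap·A_cap − P_rod·A_ann = 7.154e5 N − 66230 N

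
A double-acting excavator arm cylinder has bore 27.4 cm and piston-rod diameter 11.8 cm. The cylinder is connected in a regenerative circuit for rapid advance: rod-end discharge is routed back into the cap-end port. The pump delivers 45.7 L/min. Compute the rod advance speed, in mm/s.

v ≈ 69.6 mm/s

In regeneration the rod-end outflow joins the pump flow into the cap end, so the net volume the pump must supply per unit advance equals the rod cross-section area.
Rod cross-section A_rod = π/4 × (11.8 cm)² = 109.4 cm^2
v = Q_pump / A_rod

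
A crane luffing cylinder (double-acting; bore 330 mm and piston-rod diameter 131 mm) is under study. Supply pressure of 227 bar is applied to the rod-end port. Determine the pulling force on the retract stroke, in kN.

Rod-side annular area A_ann = π/4 × (330² − 131²) = 72050 mm^2
On retraction the pressure acts on the annular area (bore minus rod).
F = P × A_ann

F ≈ 1640 kN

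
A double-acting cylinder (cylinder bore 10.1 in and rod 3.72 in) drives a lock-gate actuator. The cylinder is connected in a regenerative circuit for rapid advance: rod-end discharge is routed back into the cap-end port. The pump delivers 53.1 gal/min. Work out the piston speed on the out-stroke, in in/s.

In regeneration the rod-end outflow joins the pump flow into the cap end, so the net volume the pump must supply per unit advance equals the rod cross-section area.
Rod cross-section A_rod = π/4 × (3.72 in)² = 10.87 in^2
v = Q_pump / A_rod

v ≈ 18.8 in/s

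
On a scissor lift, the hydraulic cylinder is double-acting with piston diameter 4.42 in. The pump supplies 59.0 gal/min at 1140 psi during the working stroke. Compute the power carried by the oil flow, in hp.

W ≈ 39.2 hp

Hydraulic power = P × Q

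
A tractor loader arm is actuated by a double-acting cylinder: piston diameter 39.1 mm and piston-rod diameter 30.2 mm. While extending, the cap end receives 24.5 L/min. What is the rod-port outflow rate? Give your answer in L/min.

Q_out ≈ 9.88 L/min

Cap-side area A_cap = π/4 × (39.1 mm)² = 1201 mm^2
Rod-side annular area A_ann = π/4 × (39.1² − 30.2²) = 484.4 mm^2
Piston speed v = Q_in/A_cap; rod-end outflow Q_out = v × A_ann = Q_in × A_ann/A_cap.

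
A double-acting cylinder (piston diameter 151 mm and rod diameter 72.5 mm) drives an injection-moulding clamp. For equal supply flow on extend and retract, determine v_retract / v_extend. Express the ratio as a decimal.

v_ret/v_ext ≈ 1.30

Cap-side area A_cap = π/4 × (151 mm)² = 17910 mm^2
Rod-side annular area A_ann = π/4 × (151² − 72.5²) = 13780 mm^2
For equal Q, v ∝ 1/A, so v_ret/v_ext = A_cap/A_ann.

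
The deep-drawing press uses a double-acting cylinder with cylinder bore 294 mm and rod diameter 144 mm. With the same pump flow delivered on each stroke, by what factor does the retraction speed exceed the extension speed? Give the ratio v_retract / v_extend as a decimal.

v_ret/v_ext ≈ 1.32

Cap-side area A_cap = π/4 × (294 mm)² = 67890 mm^2
Rod-side annular area A_ann = π/4 × (294² − 144²) = 51600 mm^2
For equal Q, v ∝ 1/A, so v_ret/v_ext = A_cap/A_ann.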